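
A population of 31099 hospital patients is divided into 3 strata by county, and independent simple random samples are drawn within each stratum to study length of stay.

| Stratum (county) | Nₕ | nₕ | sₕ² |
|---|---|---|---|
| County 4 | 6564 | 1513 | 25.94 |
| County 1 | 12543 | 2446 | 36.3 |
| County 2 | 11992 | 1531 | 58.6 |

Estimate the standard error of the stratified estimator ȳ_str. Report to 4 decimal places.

0.0866

Var(ȳ_str) = Σₕ Wₕ²(1 − fₕ)sₕ²/nₕ with Wₕ = Nₕ/N, N = 31099.
County 4: Wₕ = 0.21106788; term = 0.21106788²·(1 − 0.23049970)·25.94/1513 = 5.8773849 × 10^-4.
County 1: Wₕ = 0.40332487; term = 0.40332487²·(1 − 0.19500917)·36.3/2446 = 0.0019433503.
County 2: Wₕ = 0.38560725; term = 0.38560725²·(1 − 0.12766845)·58.6/1531 = 0.0049647159.
Sum = 0.0074958047.
SE = √(0.0074958047) = 0.0866.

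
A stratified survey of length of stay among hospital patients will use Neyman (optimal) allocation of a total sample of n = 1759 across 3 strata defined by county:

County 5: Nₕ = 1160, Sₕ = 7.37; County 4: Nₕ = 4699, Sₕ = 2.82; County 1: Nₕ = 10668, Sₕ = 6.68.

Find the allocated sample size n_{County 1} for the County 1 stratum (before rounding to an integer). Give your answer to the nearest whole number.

1347

Neyman allocation: nₕ = n·NₕSₕ / Σⱼ NⱼSⱼ.
Σ NⱼSⱼ = 1160·7.37 + 4699·2.82 + 10668·6.68 = 93062.62.
n_{County 1} = 1759·10668·6.68 / 93062.62 = 1347.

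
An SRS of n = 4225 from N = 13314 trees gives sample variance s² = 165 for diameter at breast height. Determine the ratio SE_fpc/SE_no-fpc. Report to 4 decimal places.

f = n/N = 4225/13314 = 0.31733514.
SE_no-fpc = √(s²/n) = 0.19761896; SE_fpc = √((1−f)s²/n) = 0.16327977.
Ratio = √(1−f) = 0.82623536.

0.8262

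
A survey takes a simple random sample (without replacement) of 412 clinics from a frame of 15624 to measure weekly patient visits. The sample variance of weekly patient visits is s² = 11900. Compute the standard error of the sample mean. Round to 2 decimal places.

5.30

Under SRS without replacement, Var(ȳ) = (1 − f)·s²/n with f = n/N = 412/15624 = 0.02636969.
Var(ȳ) = (1 − 0.02636969)·11900/412 = 0.97363031·28.883495 = 28.121846.
SE(ȳ) = √(28.121846) = 5.30.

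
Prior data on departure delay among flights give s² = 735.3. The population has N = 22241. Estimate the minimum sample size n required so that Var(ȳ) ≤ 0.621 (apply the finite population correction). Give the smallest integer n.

1125

Without fpc, n₀ = s²/D = 735.3/0.621 = 1184.0580.
With fpc, (1 − n/N)·s²/n ≤ D requires n ≥ n₀/(1 + n₀/N) = 1184.0580/(1 + 1184.0580/22241) = 1124.2078.
Rounding up, n = 1125.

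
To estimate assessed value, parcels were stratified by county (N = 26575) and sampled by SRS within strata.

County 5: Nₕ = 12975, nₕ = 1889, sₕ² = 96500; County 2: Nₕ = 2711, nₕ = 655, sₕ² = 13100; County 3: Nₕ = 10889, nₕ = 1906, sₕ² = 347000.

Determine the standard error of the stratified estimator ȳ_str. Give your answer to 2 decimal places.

Var(ȳ_str) = Σₕ Wₕ²(1 − fₕ)sₕ²/nₕ with Wₕ = Nₕ/N, N = 26575.
County 5: Wₕ = 0.48824083; term = 0.48824083²·(1 − 0.14558767)·96500/1889 = 10.404736.
County 2: Wₕ = 0.10201317; term = 0.10201317²·(1 − 0.24160826)·13100/655 = 0.15784691.
County 3: Wₕ = 0.40974600; term = 0.40974600²·(1 − 0.17503903)·347000/1906 = 25.215607.
Sum = 35.77819.
SE = √(35.77819) = 5.98.

5.98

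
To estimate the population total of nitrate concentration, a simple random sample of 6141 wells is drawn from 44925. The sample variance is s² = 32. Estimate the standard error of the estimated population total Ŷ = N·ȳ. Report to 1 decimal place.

3013.2

Var(Ŷ) = N²·Var(ȳ) = N²·(1 − n/N)·s²/n.
f = 6141/44925 = 0.13669449; Var(ȳ) = 0.86330551·32/6141 = 0.0044985794.
Var(Ŷ) = 44925² · 0.0044985794 = 9.0792832 × 10^6.
SE(Ŷ) = √(9.0792832 × 10^6) = 3013.2.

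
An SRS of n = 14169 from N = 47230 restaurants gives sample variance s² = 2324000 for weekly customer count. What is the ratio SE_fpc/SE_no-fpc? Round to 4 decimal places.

0.8367

f = n/N = 14169/47230 = 0.30000000.
SE_no-fpc = √(s²/n) = 12.807031; SE_fpc = √((1−f)s²/n) = 10.715131.
Ratio = √(1−f) = 0.83666003.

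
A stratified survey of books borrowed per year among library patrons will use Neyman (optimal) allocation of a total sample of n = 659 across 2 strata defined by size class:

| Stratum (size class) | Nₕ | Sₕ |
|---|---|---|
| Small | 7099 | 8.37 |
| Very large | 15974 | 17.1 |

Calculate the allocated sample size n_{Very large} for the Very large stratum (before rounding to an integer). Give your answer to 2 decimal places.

Neyman allocation: nₕ = n·NₕSₕ / Σⱼ NⱼSⱼ.
Σ NⱼSⱼ = 7099·8.37 + 15974·17.1 = 332574.03.
n_{Very large} = 659·15974·17.1 / 332574.03 = 541.26.

541.26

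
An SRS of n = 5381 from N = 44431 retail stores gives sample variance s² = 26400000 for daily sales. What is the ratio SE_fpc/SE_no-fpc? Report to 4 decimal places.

f = n/N = 5381/44431 = 0.12110914.
SE_no-fpc = √(s²/n) = 70.043924; SE_fpc = √((1−f)s²/n) = 65.665604.
Ratio = √(1−f) = 0.93749179.

0.9375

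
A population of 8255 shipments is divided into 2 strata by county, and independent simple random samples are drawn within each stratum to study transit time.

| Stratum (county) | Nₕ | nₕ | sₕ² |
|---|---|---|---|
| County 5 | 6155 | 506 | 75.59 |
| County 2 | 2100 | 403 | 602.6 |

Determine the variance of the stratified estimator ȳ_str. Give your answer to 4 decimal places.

0.1544

Var(ȳ_str) = Σₕ Wₕ²(1 − fₕ)sₕ²/nₕ with Wₕ = Nₕ/N, N = 8255.
County 5: Wₕ = 0.74560872; term = 0.74560872²·(1 − 0.08220959)·75.59/506 = 0.076221818.
County 2: Wₕ = 0.25439128; term = 0.25439128²·(1 − 0.19190476)·602.6/403 = 0.078197175.
Sum = 0.15441899.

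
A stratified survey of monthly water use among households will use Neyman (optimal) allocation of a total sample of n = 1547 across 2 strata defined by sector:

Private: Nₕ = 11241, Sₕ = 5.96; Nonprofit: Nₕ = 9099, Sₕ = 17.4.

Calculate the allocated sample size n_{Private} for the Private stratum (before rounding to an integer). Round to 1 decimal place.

Neyman allocation: nₕ = n·NₕSₕ / Σⱼ NⱼSⱼ.
Σ NⱼSⱼ = 11241·5.96 + 9099·17.4 = 225318.96.
n_{Private} = 1547·11241·5.96 / 225318.96 = 460.0.

460.0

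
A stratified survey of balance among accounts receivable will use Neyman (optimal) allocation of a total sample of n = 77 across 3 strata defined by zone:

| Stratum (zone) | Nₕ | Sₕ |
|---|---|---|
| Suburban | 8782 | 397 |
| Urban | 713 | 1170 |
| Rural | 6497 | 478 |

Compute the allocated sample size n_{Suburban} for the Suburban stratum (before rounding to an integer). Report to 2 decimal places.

36.15

Neyman allocation: nₕ = n·NₕSₕ / Σⱼ NⱼSⱼ.
Σ NⱼSⱼ = 8782·397 + 713·1170 + 6497·478 = 7.42623 × 10^6.
n_{Suburban} = 77·8782·397 / (7.42623 × 10^6) = 36.15.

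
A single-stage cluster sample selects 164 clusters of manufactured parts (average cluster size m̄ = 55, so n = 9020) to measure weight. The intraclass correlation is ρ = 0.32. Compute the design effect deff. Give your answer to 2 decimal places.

18.28

deff = 1 + (55 − 1)·0.32 = 1 + 17.28 = 18.28.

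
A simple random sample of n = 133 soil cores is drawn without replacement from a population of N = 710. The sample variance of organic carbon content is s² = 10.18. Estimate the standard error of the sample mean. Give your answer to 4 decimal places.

Under SRS without replacement, Var(ȳ) = (1 − f)·s²/n with f = n/N = 133/710 = 0.18732394.
Var(ȳ) = (1 − 0.18732394)·10.18/133 = 0.81267606·0.076541353 = 0.062203325.
SE(ȳ) = √(0.062203325) = 0.2494.

0.2494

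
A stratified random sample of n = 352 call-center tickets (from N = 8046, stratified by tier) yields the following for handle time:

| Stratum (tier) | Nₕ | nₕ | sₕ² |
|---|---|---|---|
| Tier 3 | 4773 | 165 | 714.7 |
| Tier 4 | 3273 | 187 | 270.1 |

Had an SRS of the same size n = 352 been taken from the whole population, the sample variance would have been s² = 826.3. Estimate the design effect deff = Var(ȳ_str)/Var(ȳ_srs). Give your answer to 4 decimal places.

Var(ȳ_str) = Σ Wₕ²(1−fₕ)sₕ²/nₕ with Wₕ = Nₕ/8046:
  Tier 3: (4773/8046)²·(1−165/4773)·714.7/165 = 1.4715794
  Tier 4: (3273/8046)²·(1−187/3273)·270.1/187 = 0.22535378
  → Var(ȳ_str) = 1.6969332.
Var(ȳ_srs) = (1 − 352/8046)·826.3/352 = 2.2447462.
deff = 1.6969332 / 2.2447462 = 0.7560.

0.7560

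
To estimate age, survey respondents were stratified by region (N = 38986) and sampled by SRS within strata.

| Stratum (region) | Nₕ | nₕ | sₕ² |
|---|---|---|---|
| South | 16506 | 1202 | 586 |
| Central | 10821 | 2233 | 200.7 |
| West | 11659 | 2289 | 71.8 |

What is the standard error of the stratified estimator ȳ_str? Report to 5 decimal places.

0.29795

Var(ȳ_str) = Σₕ Wₕ²(1 − fₕ)sₕ²/nₕ with Wₕ = Nₕ/N, N = 38986.
South: Wₕ = 0.42338275; term = 0.42338275²·(1 − 0.07282200)·586/1202 = 0.081025662.
Central: Wₕ = 0.27756118; term = 0.27756118²·(1 − 0.20635801)·200.7/2233 = 0.0054954179.
West: Wₕ = 0.29905607; term = 0.29905607²·(1 − 0.19632902)·71.8/2289 = 0.002254562.
Sum = 0.088775642.
SE = √(0.088775642) = 0.29795.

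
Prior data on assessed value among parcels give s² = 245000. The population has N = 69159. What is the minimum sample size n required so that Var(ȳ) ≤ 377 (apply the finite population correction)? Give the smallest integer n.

Without fpc, n₀ = s²/D = 245000/377 = 649.8674.
With fpc, (1 − n/N)·s²/n ≤ D requires n ≥ n₀/(1 + n₀/N) = 649.8674/(1 + 649.8674/69159) = 643.8176.
Rounding up, n = 644.

644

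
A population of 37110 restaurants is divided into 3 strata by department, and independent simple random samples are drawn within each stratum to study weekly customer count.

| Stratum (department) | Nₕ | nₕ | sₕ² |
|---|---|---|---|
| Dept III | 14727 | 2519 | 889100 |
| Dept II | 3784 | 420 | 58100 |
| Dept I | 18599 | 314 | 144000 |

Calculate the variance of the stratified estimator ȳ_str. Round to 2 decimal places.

160.61

Var(ȳ_str) = Σₕ Wₕ²(1 − fₕ)sₕ²/nₕ with Wₕ = Nₕ/N, N = 37110.
Dept III: Wₕ = 0.39684721; term = 0.39684721²·(1 − 0.17104638)·889100/2519 = 46.078607.
Dept II: Wₕ = 0.10196712; term = 0.10196712²·(1 − 0.11099366)·58100/420 = 1.2786511.
Dept I: Wₕ = 0.50118566; term = 0.50118566²·(1 − 0.01688263)·144000/314 = 113.24929.
Sum = 160.60655.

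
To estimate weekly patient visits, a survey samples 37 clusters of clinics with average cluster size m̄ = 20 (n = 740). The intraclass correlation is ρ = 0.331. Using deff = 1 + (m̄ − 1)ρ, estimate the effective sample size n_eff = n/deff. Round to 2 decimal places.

101.52

deff = 1 + (20 − 1)·0.331 = 1 + 6.289 = 7.289.
n_eff = 740 / 7.289 = 101.52.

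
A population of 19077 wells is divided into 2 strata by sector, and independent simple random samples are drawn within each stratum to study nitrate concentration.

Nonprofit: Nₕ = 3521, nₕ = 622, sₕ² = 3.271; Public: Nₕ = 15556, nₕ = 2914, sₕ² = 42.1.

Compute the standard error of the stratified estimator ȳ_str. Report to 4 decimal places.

0.0892

Var(ȳ_str) = Σₕ Wₕ²(1 − fₕ)sₕ²/nₕ with Wₕ = Nₕ/N, N = 19077.
Nonprofit: Wₕ = 0.18456780; term = 0.18456780²·(1 − 0.17665436)·3.271/622 = 1.4749736 × 10^-4.
Public: Wₕ = 0.81543220; term = 0.81543220²·(1 − 0.18732322)·42.1/2914 = 0.0078070347.
Sum = 0.0079545321.
SE = √(0.0079545321) = 0.0892.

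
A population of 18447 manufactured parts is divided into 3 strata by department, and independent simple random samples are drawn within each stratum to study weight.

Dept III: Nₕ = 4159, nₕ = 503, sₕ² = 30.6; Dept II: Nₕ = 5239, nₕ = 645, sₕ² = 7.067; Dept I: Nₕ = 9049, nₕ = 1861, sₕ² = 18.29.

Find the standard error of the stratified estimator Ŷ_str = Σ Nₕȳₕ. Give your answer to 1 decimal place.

1352.0

Var(Ŷ_str) = Σₕ Nₕ²(1 − fₕ)sₕ²/nₕ.
Dept III: 4159²·(1 − 503/4159)·30.6/503 = 925014.52.
Dept II: 5239²·(1 − 645/5239)·7.067/645 = 263702.82.
Dept I: 9049²·(1 − 1861/9049)·18.29/1861 = 639257.73.
Sum = 1.8279751 × 10^6.
SE = √(1.8279751 × 10^6) = 1352.0.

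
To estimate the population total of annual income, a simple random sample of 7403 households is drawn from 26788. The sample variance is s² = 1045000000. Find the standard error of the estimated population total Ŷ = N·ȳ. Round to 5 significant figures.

Var(Ŷ) = N²·Var(ȳ) = N²·(1 − n/N)·s²/n.
f = 7403/26788 = 0.27635508; Var(ȳ) = 0.72364492·1045000000/7403 = 102148.99.
Var(Ŷ) = 26788² · 102148.99 = 7.3301803 × 10^13.
SE(Ŷ) = √(7.3301803 × 10^13) = 8.5616 × 10^6.

8.5616 × 10^6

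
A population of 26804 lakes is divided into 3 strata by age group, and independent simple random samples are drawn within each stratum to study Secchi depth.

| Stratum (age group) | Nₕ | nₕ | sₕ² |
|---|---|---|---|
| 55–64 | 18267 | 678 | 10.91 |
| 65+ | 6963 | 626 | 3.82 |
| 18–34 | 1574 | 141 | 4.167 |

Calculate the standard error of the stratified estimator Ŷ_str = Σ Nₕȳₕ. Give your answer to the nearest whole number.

Var(Ŷ_str) = Σₕ Nₕ²(1 − fₕ)sₕ²/nₕ.
55–64: 18267²·(1 − 678/18267)·10.91/678 = 5.1701535 × 10^6.
65+: 6963²·(1 − 626/6963)·3.82/626 = 269258.32.
18–34: 1574²·(1 − 141/1574)·4.167/141 = 66658.465.
Sum = 5.5060703 × 10^6.
SE = √(5.5060703 × 10^6) = 2347.

2347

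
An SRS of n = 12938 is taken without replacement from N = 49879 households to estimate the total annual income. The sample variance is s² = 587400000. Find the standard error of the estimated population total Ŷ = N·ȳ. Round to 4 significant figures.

9.146 × 10^6

Var(Ŷ) = N²·Var(ȳ) = N²·(1 − n/N)·s²/n.
f = 12938/49879 = 0.25938772; Var(ȳ) = 0.74061228·587400000/12938 = 33624.645.
Var(Ŷ) = 49879² · 33624.645 = 8.3655247 × 10^13.
SE(Ŷ) = √(8.3655247 × 10^13) = 9.146 × 10^6.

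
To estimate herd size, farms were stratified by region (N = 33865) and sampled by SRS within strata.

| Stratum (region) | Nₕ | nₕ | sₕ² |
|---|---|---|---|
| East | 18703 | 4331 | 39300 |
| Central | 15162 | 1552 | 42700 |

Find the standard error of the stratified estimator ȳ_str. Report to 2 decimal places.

2.66

Var(ȳ_str) = Σₕ Wₕ²(1 − fₕ)sₕ²/nₕ with Wₕ = Nₕ/N, N = 33865.
East: Wₕ = 0.55228112; term = 0.55228112²·(1 − 0.23156713)·39300/4331 = 2.1268198.
Central: Wₕ = 0.44771888; term = 0.44771888²·(1 − 0.10236117)·42700/1552 = 4.9504949.
Sum = 7.0773147.
SE = √(7.0773147) = 2.66.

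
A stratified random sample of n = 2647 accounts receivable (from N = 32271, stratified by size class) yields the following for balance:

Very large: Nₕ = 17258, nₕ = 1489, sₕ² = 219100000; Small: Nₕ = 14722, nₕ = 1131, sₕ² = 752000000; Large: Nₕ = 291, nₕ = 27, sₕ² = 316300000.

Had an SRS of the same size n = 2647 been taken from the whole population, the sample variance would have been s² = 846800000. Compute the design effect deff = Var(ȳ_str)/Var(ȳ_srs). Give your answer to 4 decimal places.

0.5689

Var(ȳ_str) = Σ Wₕ²(1−fₕ)sₕ²/nₕ with Wₕ = Nₕ/32271:
  Very large: (17258/32271)²·(1−1489/17258)·219100000/1489 = 38451.869
  Small: (14722/32271)²·(1−1131/14722)·752000000/1131 = 127746.38
  Large: (291/32271)²·(1−27/291)·316300000/27 = 864.18654
  → Var(ȳ_str) = 167062.44.
Var(ȳ_srs) = (1 − 2647/32271)·846800000/2647 = 293669.05.
deff = 167062.44 / 293669.05 = 0.5689.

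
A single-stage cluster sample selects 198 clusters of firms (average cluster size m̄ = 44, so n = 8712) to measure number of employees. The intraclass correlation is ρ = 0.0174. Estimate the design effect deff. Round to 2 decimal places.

deff = 1 + (44 − 1)·0.0174 = 1 + 0.7482 = 1.7482.

1.75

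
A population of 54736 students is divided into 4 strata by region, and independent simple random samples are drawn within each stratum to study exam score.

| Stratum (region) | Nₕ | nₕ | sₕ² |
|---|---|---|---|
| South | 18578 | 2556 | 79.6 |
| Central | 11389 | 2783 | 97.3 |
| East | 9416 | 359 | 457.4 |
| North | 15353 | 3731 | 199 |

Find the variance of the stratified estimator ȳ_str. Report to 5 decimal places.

0.04368

Var(ȳ_str) = Σₕ Wₕ²(1 − fₕ)sₕ²/nₕ with Wₕ = Nₕ/N, N = 54736.
South: Wₕ = 0.33941099; term = 0.33941099²·(1 − 0.13758209)·79.6/2556 = 0.0030940106.
Central: Wₕ = 0.20807147; term = 0.20807147²·(1 − 0.24435859)·97.3/2783 = 0.0011437746.
East: Wₕ = 0.17202572; term = 0.17202572²·(1 − 0.03812659)·457.4/359 = 0.036266564.
North: Wₕ = 0.28049182; term = 0.28049182²·(1 − 0.24301439)·199/3731 = 0.003176551.
Sum = 0.0436809.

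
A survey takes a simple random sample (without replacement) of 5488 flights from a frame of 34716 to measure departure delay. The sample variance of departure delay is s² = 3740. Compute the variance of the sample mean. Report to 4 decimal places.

Under SRS without replacement, Var(ȳ) = (1 − f)·s²/n with f = n/N = 5488/34716 = 0.15808273.
Var(ȳ) = (1 − 0.15808273)·3740/5488 = 0.84191727·0.68148688 = 0.57375558.

0.5738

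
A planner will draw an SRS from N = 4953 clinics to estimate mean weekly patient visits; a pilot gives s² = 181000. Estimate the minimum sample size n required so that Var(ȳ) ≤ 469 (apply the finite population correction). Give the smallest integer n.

359

Without fpc, n₀ = s²/D = 181000/469 = 385.9275.
With fpc, (1 − n/N)·s²/n ≤ D requires n ≥ n₀/(1 + n₀/N) = 385.9275/(1 + 385.9275/4953) = 358.0305.
Rounding up, n = 359.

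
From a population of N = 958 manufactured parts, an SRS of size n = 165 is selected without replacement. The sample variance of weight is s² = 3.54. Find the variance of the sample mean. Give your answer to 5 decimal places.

Under SRS without replacement, Var(ȳ) = (1 − f)·s²/n with f = n/N = 165/958 = 0.17223382.
Var(ȳ) = (1 − 0.17223382)·3.54/165 = 0.82776618·0.021454545 = 0.017759347.

0.01776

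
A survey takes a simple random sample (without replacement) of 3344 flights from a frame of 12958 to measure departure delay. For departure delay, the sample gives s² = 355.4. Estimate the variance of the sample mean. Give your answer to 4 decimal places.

Under SRS without replacement, Var(ȳ) = (1 − f)·s²/n with f = n/N = 3344/12958 = 0.25806452.
Var(ȳ) = (1 − 0.25806452)·355.4/3344 = 0.74193548·0.1062799 = 0.078852832.

0.0789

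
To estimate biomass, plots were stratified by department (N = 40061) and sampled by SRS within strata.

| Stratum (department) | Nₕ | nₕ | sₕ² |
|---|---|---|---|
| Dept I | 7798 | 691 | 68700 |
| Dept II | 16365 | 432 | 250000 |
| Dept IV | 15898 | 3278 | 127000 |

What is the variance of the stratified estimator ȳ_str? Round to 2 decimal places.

Var(ȳ_str) = Σₕ Wₕ²(1 − fₕ)sₕ²/nₕ with Wₕ = Nₕ/N, N = 40061.
Dept I: Wₕ = 0.19465315; term = 0.19465315²·(1 − 0.08861246)·68700/691 = 3.433244.
Dept II: Wₕ = 0.40850203; term = 0.40850203²·(1 − 0.02639780)·250000/432 = 94.021301.
Dept IV: Wₕ = 0.39684481; term = 0.39684481²·(1 − 0.20618946)·127000/3278 = 4.8434302.
Sum = 102.29798.

102.30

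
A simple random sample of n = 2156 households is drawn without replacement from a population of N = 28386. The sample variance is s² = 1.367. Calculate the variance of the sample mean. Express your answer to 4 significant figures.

Under SRS without replacement, Var(ȳ) = (1 − f)·s²/n with f = n/N = 2156/28386 = 0.07595293.
Var(ȳ) = (1 − 0.07595293)·1.367/2156 = 0.92404707·6.3404453 × 10^-4 = 5.8588698 × 10^-4.

5.859 × 10^-4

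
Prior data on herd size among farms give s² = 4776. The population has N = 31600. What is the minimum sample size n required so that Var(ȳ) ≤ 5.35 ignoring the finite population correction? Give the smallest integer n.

893

Without fpc, n₀ = s²/D = 4776/5.35 = 892.7103.
Rounding up, n = 893.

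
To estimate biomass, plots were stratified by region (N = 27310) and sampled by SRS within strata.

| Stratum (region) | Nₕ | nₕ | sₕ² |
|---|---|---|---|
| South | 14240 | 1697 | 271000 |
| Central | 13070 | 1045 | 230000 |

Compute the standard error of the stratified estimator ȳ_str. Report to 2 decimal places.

Var(ȳ_str) = Σₕ Wₕ²(1 − fₕ)sₕ²/nₕ with Wₕ = Nₕ/N, N = 27310.
South: Wₕ = 0.52142073; term = 0.52142073²·(1 − 0.11917135)·271000/1697 = 38.243309.
Central: Wₕ = 0.47857927; term = 0.47857927²·(1 − 0.07995409)·230000/1045 = 46.379794.
Sum = 84.623103.
SE = √(84.623103) = 9.20.

9.20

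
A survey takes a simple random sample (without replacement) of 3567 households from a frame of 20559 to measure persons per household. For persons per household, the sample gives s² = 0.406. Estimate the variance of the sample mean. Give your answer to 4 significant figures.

9.407 × 10^-5

Under SRS without replacement, Var(ȳ) = (1 − f)·s²/n with f = n/N = 3567/20559 = 0.17350066.
Var(ȳ) = (1 − 0.17350066)·0.406/3567 = 0.82649934·1.1382114 × 10^-4 = 9.4073096 × 10^-5.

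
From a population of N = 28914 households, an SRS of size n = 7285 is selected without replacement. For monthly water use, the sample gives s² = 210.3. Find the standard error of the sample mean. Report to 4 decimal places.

0.1469

Under SRS without replacement, Var(ȳ) = (1 − f)·s²/n with f = n/N = 7285/28914 = 0.25195407.
Var(ȳ) = (1 − 0.25195407)·210.3/7285 = 0.74804593·0.028867536 = 0.021594243.
SE(ȳ) = √(0.021594243) = 0.1469.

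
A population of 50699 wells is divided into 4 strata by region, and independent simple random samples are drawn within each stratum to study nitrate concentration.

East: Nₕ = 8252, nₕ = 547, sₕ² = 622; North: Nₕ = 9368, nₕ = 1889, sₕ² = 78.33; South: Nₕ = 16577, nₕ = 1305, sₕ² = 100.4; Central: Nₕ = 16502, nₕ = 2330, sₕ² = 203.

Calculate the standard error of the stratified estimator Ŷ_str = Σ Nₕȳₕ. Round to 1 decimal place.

10726.5

Var(Ŷ_str) = Σₕ Nₕ²(1 − fₕ)sₕ²/nₕ.
East: 8252²·(1 − 547/8252)·622/547 = 7.2299438 × 10^7.
North: 9368²·(1 − 1889/9368)·78.33/1889 = 2.9052706 × 10^6.
South: 16577²·(1 − 1305/16577)·100.4/1305 = 1.9477134 × 10^7.
Central: 16502²·(1 − 2330/16502)·203/2330 = 2.037548 × 10^7.
Sum = 1.1505732 × 10^8.
SE = √(1.1505732 × 10^8) = 10726.5.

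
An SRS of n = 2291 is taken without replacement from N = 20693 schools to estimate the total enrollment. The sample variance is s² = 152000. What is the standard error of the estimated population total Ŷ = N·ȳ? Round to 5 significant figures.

158950

Var(Ŷ) = N²·Var(ȳ) = N²·(1 − n/N)·s²/n.
f = 2291/20693 = 0.11071377; Var(ȳ) = 0.88928623·152000/2291 = 59.001094.
Var(Ŷ) = 20693² · 59.001094 = 2.5264283 × 10^10.
SE(Ŷ) = √(2.5264283 × 10^10) = 158950.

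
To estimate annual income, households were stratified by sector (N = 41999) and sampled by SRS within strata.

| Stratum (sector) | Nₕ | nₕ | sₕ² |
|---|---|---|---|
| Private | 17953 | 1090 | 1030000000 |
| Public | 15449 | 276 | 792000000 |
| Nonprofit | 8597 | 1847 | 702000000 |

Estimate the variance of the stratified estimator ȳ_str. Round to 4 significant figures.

556000

Var(ȳ_str) = Σₕ Wₕ²(1 − fₕ)sₕ²/nₕ with Wₕ = Nₕ/N, N = 41999.
Private: Wₕ = 0.42746256; term = 0.42746256²·(1 − 0.06071409)·1030000000/1090 = 162182.76.
Public: Wₕ = 0.36784209; term = 0.36784209²·(1 − 0.01786523)·792000000/276 = 381337.95.
Nonprofit: Wₕ = 0.20469535; term = 0.20469535²·(1 − 0.21484239)·702000000/1847 = 12503.829.
Sum = 556024.54.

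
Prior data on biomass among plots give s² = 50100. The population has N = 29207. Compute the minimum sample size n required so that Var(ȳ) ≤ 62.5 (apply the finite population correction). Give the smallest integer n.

781

Without fpc, n₀ = s²/D = 50100/62.5 = 801.6000.
With fpc, (1 − n/N)·s²/n ≤ D requires n ≥ n₀/(1 + n₀/N) = 801.6000/(1 + 801.6000/29207) = 780.1874.
Rounding up, n = 781.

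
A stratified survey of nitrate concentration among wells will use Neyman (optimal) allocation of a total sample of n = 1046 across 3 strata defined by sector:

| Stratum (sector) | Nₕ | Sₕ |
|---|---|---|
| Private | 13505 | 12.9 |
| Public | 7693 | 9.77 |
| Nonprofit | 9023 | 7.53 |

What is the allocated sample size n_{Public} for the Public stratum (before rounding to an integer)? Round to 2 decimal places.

247.76

Neyman allocation: nₕ = n·NₕSₕ / Σⱼ NⱼSⱼ.
Σ NⱼSⱼ = 13505·12.9 + 7693·9.77 + 9023·7.53 = 317318.3.
n_{Public} = 1046·7693·9.77 / 317318.3 = 247.76.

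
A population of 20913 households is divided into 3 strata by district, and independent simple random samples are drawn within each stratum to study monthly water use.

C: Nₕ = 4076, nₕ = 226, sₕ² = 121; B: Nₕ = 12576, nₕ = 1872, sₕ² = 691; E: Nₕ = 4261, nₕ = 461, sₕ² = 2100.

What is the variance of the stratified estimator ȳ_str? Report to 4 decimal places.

Var(ȳ_str) = Σₕ Wₕ²(1 − fₕ)sₕ²/nₕ with Wₕ = Nₕ/N, N = 20913.
C: Wₕ = 0.19490269; term = 0.19490269²·(1 − 0.05544652)·121/226 = 0.019210522.
B: Wₕ = 0.60134844; term = 0.60134844²·(1 − 0.14885496)·691/1872 = 0.11361303.
E: Wₕ = 0.20374886; term = 0.20374886²·(1 − 0.10819057)·2100/461 = 0.16864786.
Sum = 0.30147141.

0.3015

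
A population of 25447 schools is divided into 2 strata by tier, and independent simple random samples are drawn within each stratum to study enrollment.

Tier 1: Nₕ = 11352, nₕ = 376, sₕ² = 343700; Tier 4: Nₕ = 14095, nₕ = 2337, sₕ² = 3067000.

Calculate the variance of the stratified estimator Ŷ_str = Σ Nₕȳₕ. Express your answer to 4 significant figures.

Var(Ŷ_str) = Σₕ Nₕ²(1 − fₕ)sₕ²/nₕ.
Tier 1: 11352²·(1 − 376/11352)·343700/376 = 1.1389592 × 10^11.
Tier 4: 14095²·(1 − 2337/14095)·3067000/2337 = 2.1749716 × 10^11.
Sum = 3.3139308 × 10^11.

3.314 × 10^11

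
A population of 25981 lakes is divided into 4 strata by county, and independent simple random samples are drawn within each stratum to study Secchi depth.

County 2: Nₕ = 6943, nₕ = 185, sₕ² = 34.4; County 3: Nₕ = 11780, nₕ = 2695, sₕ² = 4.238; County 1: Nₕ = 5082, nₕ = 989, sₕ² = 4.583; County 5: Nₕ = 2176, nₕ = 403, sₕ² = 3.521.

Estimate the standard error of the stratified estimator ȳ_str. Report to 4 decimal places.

Var(ȳ_str) = Σₕ Wₕ²(1 − fₕ)sₕ²/nₕ with Wₕ = Nₕ/N, N = 25981.
County 2: Wₕ = 0.26723375; term = 0.26723375²·(1 − 0.02664554)·34.4/185 = 0.012925291.
County 3: Wₕ = 0.45340826; term = 0.45340826²·(1 − 0.22877759)·4.238/2695 = 2.4932204 × 10^-4.
County 1: Wₕ = 0.19560448; term = 0.19560448²·(1 − 0.19460842)·4.583/989 = 1.4279672 × 10^-4.
County 5: Wₕ = 0.08375351; term = 0.08375351²·(1 − 0.18520221)·3.521/403 = 4.993636 × 10^-5.
Sum = 0.013367346.
SE = √(0.013367346) = 0.1156.

0.1156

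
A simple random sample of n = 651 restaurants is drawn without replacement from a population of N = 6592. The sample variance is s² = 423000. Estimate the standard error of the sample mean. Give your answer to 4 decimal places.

24.1992

Under SRS without replacement, Var(ȳ) = (1 − f)·s²/n with f = n/N = 651/6592 = 0.09875607.
Var(ȳ) = (1 − 0.09875607)·423000/651 = 0.90124393·649.76959 = 585.6009.
SE(ȳ) = √(585.6009) = 24.1992.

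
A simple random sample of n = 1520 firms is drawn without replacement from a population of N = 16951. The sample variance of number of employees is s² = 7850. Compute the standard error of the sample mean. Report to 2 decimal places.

2.17

Under SRS without replacement, Var(ȳ) = (1 − f)·s²/n with f = n/N = 1520/16951 = 0.08967023.
Var(ȳ) = (1 − 0.08967023)·7850/1520 = 0.91032977·5.1644737 = 4.7013742.
SE(ȳ) = √(4.7013742) = 2.17.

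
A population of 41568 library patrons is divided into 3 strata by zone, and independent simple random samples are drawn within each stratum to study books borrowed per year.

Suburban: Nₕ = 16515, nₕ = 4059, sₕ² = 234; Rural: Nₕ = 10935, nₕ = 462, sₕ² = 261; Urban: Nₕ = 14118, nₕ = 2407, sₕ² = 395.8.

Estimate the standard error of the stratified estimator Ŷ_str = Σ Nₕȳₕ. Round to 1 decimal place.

10185.5

Var(Ŷ_str) = Σₕ Nₕ²(1 − fₕ)sₕ²/nₕ.
Suburban: 16515²·(1 − 4059/16515)·234/4059 = 1.1859162 × 10^7.
Rural: 10935²·(1 − 462/10935)·261/462 = 6.4697638 × 10^7.
Urban: 14118²·(1 − 2407/14118)·395.8/2407 = 2.7187349 × 10^7.
Sum = 1.0374415 × 10^8.
SE = √(1.0374415 × 10^8) = 10185.5.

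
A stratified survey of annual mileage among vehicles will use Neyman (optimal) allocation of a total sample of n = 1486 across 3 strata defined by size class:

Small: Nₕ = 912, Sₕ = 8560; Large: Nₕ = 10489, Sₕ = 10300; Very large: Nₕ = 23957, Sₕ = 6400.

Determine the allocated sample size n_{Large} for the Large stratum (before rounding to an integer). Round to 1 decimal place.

596.4

Neyman allocation: nₕ = n·NₕSₕ / Σⱼ NⱼSⱼ.
Σ NⱼSⱼ = 912·8560 + 10489·10300 + 23957·6400 = 2.6916822 × 10^8.
n_{Large} = 1486·10489·10300 / (2.6916822 × 10^8) = 596.4.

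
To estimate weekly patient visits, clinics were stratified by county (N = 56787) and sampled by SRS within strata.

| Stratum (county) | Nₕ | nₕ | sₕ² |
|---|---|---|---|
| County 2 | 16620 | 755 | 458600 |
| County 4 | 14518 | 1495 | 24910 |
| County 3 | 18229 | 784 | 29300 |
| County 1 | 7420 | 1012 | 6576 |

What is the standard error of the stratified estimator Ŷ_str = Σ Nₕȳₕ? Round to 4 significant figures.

418900

Var(Ŷ_str) = Σₕ Nₕ²(1 − fₕ)sₕ²/nₕ.
County 2: 16620²·(1 − 755/16620)·458600/755 = 1.6016152 × 10^11.
County 4: 14518²·(1 − 1495/14518)·24910/1495 = 3.1502888 × 10^9.
County 3: 18229²·(1 − 784/18229)·29300/784 = 1.1884622 × 10^10.
County 1: 7420²·(1 − 1012/7420)·6576/1012 = 3.0896387 × 10^8.
Sum = 1.7550539 × 10^11.
SE = √(1.7550539 × 10^11) = 418900.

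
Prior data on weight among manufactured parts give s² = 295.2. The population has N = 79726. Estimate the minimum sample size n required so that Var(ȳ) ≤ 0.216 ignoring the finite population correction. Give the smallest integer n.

1367

Without fpc, n₀ = s²/D = 295.2/0.216 = 1366.6667.
Rounding up, n = 1367.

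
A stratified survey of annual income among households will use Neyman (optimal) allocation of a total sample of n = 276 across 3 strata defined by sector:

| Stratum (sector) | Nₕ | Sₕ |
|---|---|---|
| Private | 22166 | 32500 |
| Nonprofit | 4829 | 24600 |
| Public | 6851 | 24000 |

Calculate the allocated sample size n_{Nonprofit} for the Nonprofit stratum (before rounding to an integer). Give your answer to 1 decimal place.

32.7

Neyman allocation: nₕ = n·NₕSₕ / Σⱼ NⱼSⱼ.
Σ NⱼSⱼ = 22166·32500 + 4829·24600 + 6851·24000 = 1.0036124 × 10^9.
n_{Nonprofit} = 276·4829·24600 / (1.0036124 × 10^9) = 32.7.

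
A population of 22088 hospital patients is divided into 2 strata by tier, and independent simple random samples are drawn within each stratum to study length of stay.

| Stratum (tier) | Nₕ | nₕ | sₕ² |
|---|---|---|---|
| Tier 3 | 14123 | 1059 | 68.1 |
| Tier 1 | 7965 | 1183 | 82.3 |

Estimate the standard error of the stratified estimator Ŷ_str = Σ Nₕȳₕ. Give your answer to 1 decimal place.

3952.5

Var(Ŷ_str) = Σₕ Nₕ²(1 − fₕ)sₕ²/nₕ.
Tier 3: 14123²·(1 − 1059/14123)·68.1/1059 = 1.1864632 × 10^7.
Tier 1: 7965²·(1 − 1183/7965)·82.3/1183 = 3.7580163 × 10^6.
Sum = 1.5622648 × 10^7.
SE = √(1.5622648 × 10^7) = 3952.5.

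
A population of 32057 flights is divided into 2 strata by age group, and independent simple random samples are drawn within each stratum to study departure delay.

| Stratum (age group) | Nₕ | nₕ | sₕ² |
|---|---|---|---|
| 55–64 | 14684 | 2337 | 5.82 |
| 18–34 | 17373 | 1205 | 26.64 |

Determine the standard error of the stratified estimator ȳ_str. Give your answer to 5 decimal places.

Var(ȳ_str) = Σₕ Wₕ²(1 − fₕ)sₕ²/nₕ with Wₕ = Nₕ/N, N = 32057.
55–64: Wₕ = 0.45805908; term = 0.45805908²·(1 − 0.15915282)·5.82/2337 = 4.3936387 × 10^-4.
18–34: Wₕ = 0.54194092; term = 0.54194092²·(1 − 0.06936050)·26.64/1205 = 0.006042721.
Sum = 0.0064820849.
SE = √(0.0064820849) = 0.08051.

0.08051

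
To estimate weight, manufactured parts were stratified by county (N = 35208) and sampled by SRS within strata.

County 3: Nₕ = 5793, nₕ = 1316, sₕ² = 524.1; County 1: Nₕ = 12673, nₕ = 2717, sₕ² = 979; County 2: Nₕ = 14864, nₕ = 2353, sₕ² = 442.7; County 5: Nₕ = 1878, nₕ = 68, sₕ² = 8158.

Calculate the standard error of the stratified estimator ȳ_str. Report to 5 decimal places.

0.63420

Var(ȳ_str) = Σₕ Wₕ²(1 − fₕ)sₕ²/nₕ with Wₕ = Nₕ/N, N = 35208.
County 3: Wₕ = 0.16453647; term = 0.16453647²·(1 − 0.22717072)·524.1/1316 = 0.0083323246.
County 1: Wₕ = 0.35994660; term = 0.35994660²·(1 − 0.21439280)·979/2717 = 0.036675384.
County 2: Wₕ = 0.42217678; term = 0.42217678²·(1 − 0.15830194)·442.7/2353 = 0.028224913.
County 5: Wₕ = 0.05334015; term = 0.05334015²·(1 − 0.03620873)·8158/68 = 0.32897753.
Sum = 0.40221015.
SE = √(0.40221015) = 0.63420.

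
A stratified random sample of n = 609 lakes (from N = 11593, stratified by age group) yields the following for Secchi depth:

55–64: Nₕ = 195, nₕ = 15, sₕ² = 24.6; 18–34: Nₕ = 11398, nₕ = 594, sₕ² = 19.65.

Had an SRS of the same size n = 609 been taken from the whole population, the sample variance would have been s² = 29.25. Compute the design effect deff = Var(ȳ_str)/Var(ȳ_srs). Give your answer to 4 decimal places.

Var(ȳ_str) = Σ Wₕ²(1−fₕ)sₕ²/nₕ with Wₕ = Nₕ/11593:
  55–64: (195/11593)²·(1−15/195)·24.6/15 = 4.2831106 × 10^-4
  18–34: (11398/11593)²·(1−594/11398)·19.65/594 = 0.030310819
  → Var(ȳ_str) = 0.03073913.
Var(ȳ_srs) = (1 − 609/11593)·29.25/609 = 0.045506482.
deff = 0.03073913 / 0.045506482 = 0.6755.

0.6755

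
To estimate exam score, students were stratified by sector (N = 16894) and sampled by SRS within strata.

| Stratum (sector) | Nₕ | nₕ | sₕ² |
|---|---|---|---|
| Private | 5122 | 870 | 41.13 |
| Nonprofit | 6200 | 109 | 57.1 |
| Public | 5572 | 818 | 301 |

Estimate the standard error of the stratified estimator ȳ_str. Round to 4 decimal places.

Var(ȳ_str) = Σₕ Wₕ²(1 − fₕ)sₕ²/nₕ with Wₕ = Nₕ/N, N = 16894.
Private: Wₕ = 0.30318456; term = 0.30318456²·(1 − 0.16985553)·41.13/870 = 0.003607508.
Nonprofit: Wₕ = 0.36699420; term = 0.36699420²·(1 − 0.01758065)·57.1/109 = 0.069314632.
Public: Wₕ = 0.32982124; term = 0.32982124²·(1 − 0.14680546)·301/818 = 0.034152185.
Sum = 0.10707433.
SE = √(0.10707433) = 0.3272.

0.3272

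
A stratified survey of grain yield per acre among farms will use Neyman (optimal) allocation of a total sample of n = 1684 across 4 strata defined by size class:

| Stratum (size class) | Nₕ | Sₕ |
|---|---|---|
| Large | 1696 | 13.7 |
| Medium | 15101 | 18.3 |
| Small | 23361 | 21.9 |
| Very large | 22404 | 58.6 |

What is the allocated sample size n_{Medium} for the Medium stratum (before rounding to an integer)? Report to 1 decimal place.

219.1

Neyman allocation: nₕ = n·NₕSₕ / Σⱼ NⱼSⱼ.
Σ NⱼSⱼ = 1696·13.7 + 15101·18.3 + 23361·21.9 + 22404·58.6 = 2.1240638 × 10^6.
n_{Medium} = 1684·15101·18.3 / (2.1240638 × 10^6) = 219.1.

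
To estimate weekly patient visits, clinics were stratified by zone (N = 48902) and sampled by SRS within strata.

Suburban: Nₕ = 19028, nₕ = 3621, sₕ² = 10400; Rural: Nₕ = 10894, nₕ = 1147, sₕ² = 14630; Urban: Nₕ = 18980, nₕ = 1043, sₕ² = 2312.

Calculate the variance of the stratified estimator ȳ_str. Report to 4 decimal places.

Var(ȳ_str) = Σₕ Wₕ²(1 − fₕ)sₕ²/nₕ with Wₕ = Nₕ/N, N = 48902.
Suburban: Wₕ = 0.38910474; term = 0.38910474²·(1 − 0.19029851)·10400/3621 = 0.35209738.
Rural: Wₕ = 0.22277207; term = 0.22277207²·(1 − 0.10528731)·14630/1147 = 0.56635143.
Urban: Wₕ = 0.38812319; term = 0.38812319²·(1 − 0.05495258)·2312/1043 = 0.31557043.
Sum = 1.2340192.

1.2340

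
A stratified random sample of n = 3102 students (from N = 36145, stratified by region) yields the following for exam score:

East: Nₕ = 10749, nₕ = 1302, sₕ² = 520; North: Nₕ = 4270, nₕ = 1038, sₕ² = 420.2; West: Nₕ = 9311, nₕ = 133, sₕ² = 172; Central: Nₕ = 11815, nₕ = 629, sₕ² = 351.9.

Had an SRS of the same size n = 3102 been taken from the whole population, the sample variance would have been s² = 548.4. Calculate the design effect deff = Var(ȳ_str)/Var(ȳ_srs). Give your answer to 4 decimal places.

Var(ȳ_str) = Σ Wₕ²(1−fₕ)sₕ²/nₕ with Wₕ = Nₕ/36145:
  East: (10749/36145)²·(1−1302/10749)·520/1302 = 0.031042585
  North: (4270/36145)²·(1−1038/4270)·420.2/1038 = 0.004276234
  West: (9311/36145)²·(1−133/9311)·172/133 = 0.084591111
  Central: (11815/36145)²·(1−629/11815)·351.9/629 = 0.056595344
  → Var(ȳ_str) = 0.17650527.
Var(ȳ_srs) = (1 − 3102/36145)·548.4/3102 = 0.16161695.
deff = 0.17650527 / 0.16161695 = 1.0921.

1.0921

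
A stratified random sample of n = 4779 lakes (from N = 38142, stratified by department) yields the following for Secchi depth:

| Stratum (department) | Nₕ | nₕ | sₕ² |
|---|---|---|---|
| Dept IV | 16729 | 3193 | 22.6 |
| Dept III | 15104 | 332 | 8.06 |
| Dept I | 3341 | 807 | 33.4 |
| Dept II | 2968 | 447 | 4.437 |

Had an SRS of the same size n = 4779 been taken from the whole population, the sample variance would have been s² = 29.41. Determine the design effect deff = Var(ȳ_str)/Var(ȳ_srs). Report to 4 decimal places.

0.9506

Var(ȳ_str) = Σ Wₕ²(1−fₕ)sₕ²/nₕ with Wₕ = Nₕ/38142:
  Dept IV: (16729/38142)²·(1−3193/16729)·22.6/3193 = 0.0011016989
  Dept III: (15104/38142)²·(1−332/15104)·8.06/332 = 0.0037232424
  Dept I: (3341/38142)²·(1−807/3341)·33.4/807 = 2.4085136 × 10^-4
  Dept II: (2968/38142)²·(1−447/2968)·4.437/447 = 5.1051878 × 10^-5
  → Var(ȳ_str) = 0.0051168445.
Var(ȳ_srs) = (1 − 4779/38142)·29.41/4779 = 0.0053829411.
deff = 0.0051168445 / 0.0053829411 = 0.9506.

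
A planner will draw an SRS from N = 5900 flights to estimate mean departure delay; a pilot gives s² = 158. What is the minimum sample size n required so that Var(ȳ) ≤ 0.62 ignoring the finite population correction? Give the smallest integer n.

Without fpc, n₀ = s²/D = 158/0.62 = 254.8387.
Rounding up, n = 255.

255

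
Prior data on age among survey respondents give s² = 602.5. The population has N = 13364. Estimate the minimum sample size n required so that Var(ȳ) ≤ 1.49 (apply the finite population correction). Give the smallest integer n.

Without fpc, n₀ = s²/D = 602.5/1.49 = 404.3624.
With fpc, (1 − n/N)·s²/n ≤ D requires n ≥ n₀/(1 + n₀/N) = 404.3624/(1 + 404.3624/13364) = 392.4867.
Rounding up, n = 393.

393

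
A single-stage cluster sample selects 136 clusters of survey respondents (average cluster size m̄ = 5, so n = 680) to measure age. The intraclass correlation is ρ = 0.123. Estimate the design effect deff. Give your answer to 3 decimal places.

1.492

deff = 1 + (5 − 1)·0.123 = 1 + 0.492 = 1.492.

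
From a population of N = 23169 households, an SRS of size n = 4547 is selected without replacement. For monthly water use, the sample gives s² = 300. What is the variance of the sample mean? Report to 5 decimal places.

Under SRS without replacement, Var(ȳ) = (1 − f)·s²/n with f = n/N = 4547/23169 = 0.19625361.
Var(ȳ) = (1 − 0.19625361)·300/4547 = 0.80374639·0.065977568 = 0.053029231.

0.05303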